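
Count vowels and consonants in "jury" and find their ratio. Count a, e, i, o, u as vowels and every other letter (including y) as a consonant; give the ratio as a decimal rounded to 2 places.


Word: "jury"
Vowels (a,e,i,o,u): 1
Consonants: 3
Ratio = 1/3
= 0.33


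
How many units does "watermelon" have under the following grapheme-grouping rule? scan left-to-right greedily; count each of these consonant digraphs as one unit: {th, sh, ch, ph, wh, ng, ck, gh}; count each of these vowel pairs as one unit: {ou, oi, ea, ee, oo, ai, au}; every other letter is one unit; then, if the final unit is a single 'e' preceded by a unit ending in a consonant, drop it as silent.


Word: "watermelon" (10 letters)
Left-to-right scan:
  [1] 'w' (letter)
  [2] 'a' (letter)
  [3] 't' (letter)
  [4] 'e' (letter)
  [5] 'r' (letter)
  [6] 'm' (letter)
  [7] 'e' (letter)
  [8] 'l' (letter)
  [9] 'o' (letter)
  [10] 'n' (letter)
Units from scan: 10
Sound units = 10 units


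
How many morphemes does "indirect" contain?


Word: "indirect"
Morphemes: in- + direct
Each morpheme carries meaning
= 2 morphemes


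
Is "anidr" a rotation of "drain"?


Word: "drain", Candidate: "anidr"
Method: check if candidate is substring of word+word
"draindrain" contains "anidr"? No
Is rotation = No


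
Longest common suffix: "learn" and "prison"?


Word 1: "learn"
Word 2: "prison"
Comparing from end:
  Pos -1: 'n' == 'n'
  Pos -2: 'r' != 'o' (stop)
LCS = "n" (length 1)


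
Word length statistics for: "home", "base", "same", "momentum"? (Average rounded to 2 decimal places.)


Lengths: "home"=4, "base"=4, "same"=4, "momentum"=8
Sum = 20, Count = 4
Average = 20/4 = 5.00
= avg=5.00, min=4, max=8


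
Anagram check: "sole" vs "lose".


Word 1: "sole" → sorted: elos
Word 2: "lose" → sorted: elos
Same letters? elos == elos
Anagram = Yes


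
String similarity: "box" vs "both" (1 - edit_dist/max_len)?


Word 1: "box" (length 3)
Word 2: "both" (length 4)
One optimal edit sequence:
  1. keep 'b'
  2. keep 'o'
  3. insert 't'  (+1)
  4. substitute 'x' -> 'h'  (+1)
Edit distance = 2
Max length = max(3, 4) = 4
Similarity = 1 - 2/4
= 0.5000


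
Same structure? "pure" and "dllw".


Pattern of "pure": [0, 1, 2, 3]
Pattern of "dllw": [0, 1, 1, 2]
Patterns do not match
Same pattern = No


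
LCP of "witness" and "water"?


Word 1: "witness"
Word 2: "water"
Comparing from start:
  Pos 0: 'w' == 'w'
  Pos 1: 'i' != 'a' (stop)
LCP = "w" (length 1)


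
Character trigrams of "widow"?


Word: "widow" (length 5)
Number of trigrams = 5 - 3 + 1 = 3
  Position 0: "wid"
  Position 1: "ido"
  Position 2: "dow"
Trigrams = "wid", "ido", "dow"


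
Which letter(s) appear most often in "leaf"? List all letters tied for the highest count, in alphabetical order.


Word: "leaf"
Letter counts:
  'a': 1
  'e': 1
  'f': 1
  'l': 1
Maximum count = 1
Most frequent = 'a', 'e', 'f', 'l' (1 time each)


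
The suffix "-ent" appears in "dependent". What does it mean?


Suffix: -ent
Example: dependent (depend + -ent)
Meaning = one who / that which


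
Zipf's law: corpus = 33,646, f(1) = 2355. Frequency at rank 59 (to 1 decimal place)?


Zipf's law: f(r) = f(1) / r
f(1) = 2355
f(59) = 2355 / 59
= 39.9 occurrences


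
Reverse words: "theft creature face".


Original: "theft creature face"
Words (1..n): theft | creature | face
Reversed (n..1): face | creature | theft
Result = "face creature theft"


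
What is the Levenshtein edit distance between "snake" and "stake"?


Word 1: "snake" (length 5)
Word 2: "stake" (length 5)
One optimal edit sequence (insert/delete/substitute each cost 1):
  1. keep 's'
  2. substitute 'n' -> 't'  (+1)
  3. keep 'a'
  4. keep 'k'
  5. keep 'e'
Total edit operations: 1
Edit distance = 1


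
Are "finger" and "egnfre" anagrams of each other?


Word 1: "finger" → sorted: efginr
Word 2: "egnfre" → sorted: eefgnr
Same letters? efginr != eefgnr
Anagram = No


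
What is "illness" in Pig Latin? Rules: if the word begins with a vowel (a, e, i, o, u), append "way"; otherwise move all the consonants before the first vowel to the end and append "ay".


Word: "illness"
Starts with vowel → add 'way'
Pig Latin = "illnessway"


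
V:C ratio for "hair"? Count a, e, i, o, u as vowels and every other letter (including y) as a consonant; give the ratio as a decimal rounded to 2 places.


Word: "hair"
Vowels (a,e,i,o,u): 2
Consonants: 2
Ratio = 2/2
= 1.00


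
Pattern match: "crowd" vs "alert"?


Pattern of "crowd": [0, 1, 2, 3, 4]
Pattern of "alert": [0, 1, 2, 3, 4]
Patterns match
Same pattern = Yes


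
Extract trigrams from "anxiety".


Word: "anxiety" (length 7)
Number of trigrams = 7 - 3 + 1 = 5
  Position 0: "anx"
  Position 1: "nxi"
  Position 2: "xie"
  Position 3: "iet"
  Position 4: "ety"
Trigrams = "anx", "nxi", "xie", "iet", "ety"


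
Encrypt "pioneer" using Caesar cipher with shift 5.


Word: "pioneer"
Shift: 5
Each letter → (letter + shift) mod 26:
  'p' (15) + 5 = 20 → 'u'
  'i' (8) + 5 = 13 → 'n'
  'o' (14) + 5 = 19 → 't'
  'n' (13) + 5 = 18 → 's'
  'e' (4) + 5 = 9 → 'j'
  'e' (4) + 5 = 9 → 'j'
  'r' (17) + 5 = 22 → 'w'
Result = "untsjjw"


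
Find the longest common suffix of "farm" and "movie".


Word 1: "farm"
Word 2: "movie"
Comparing from end:
  Pos -1: 'm' != 'e' (stop)
LCS = "" (length 0)


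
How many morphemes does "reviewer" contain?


Word: "reviewer"
Morphemes: re- | view | -er
Each morpheme carries meaning
= 3 morphemes


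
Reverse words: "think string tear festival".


Original: "think string tear festival"
Words (1..n): think | string | tear | festival
Reversed (n..1): festival | tear | string | think
Result = "festival tear string think"


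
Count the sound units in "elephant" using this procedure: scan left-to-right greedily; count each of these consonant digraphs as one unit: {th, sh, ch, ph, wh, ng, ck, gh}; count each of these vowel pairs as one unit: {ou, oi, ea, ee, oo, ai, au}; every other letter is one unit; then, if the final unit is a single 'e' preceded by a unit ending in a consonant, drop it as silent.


Word: "elephant" (8 letters)
Left-to-right scan:
  (1) 'e' (letter)
  (2) 'l' (letter)
  (3) 'e' (letter)
  (4) 'ph' (digraph)
  (5) 'a' (letter)
  (6) 'n' (letter)
  (7) 't' (letter)
Units from scan: 7
Sound units = 7 units


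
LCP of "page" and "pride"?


Word 1: "page"
Word 2: "pride"
Comparing from start:
  Pos 0: 'p' == 'p'
  Pos 1: 'a' != 'r' (stop)
LCP = "p" (length 1)


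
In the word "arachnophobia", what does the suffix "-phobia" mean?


Suffix: -phobia
Example: arachnophobia = arachno- + -phobia
Meaning = fear of


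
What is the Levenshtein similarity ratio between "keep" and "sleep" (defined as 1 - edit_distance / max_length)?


Word 1: "keep" (length 4)
Word 2: "sleep" (length 5)
One optimal edit sequence:
  1. insert 's'  (+1)
  2. substitute 'k' -> 'l'  (+1)
  3. keep 'e'
  4. keep 'e'
  5. keep 'p'
Edit distance = 2
Max length = max(4, 5) = 5
Similarity = 1 - 2/5
= 0.6000


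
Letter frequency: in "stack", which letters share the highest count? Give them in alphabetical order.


Word: "stack"
Letter counts:
  'a': 1
  'c': 1
  'k': 1
  's': 1
  't': 1
Maximum count = 1
Most frequent = 'a', 'c', 'k', 's', 't' (1 time each)


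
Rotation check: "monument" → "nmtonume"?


Word: "monument", Candidate: "nmtonume"
Method: check if candidate is substring of word+word
"monumentmonument" contains "nmtonume"? No
Is rotation = No


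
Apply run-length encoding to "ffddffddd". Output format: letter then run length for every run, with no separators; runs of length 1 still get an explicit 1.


String: "ffddffddd"
Scanning for consecutive runs:
  'f' x 2
  'd' x 2
  'f' x 2
  'd' x 3
RLE = "f2d2f2d3"


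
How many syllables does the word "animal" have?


Word: "animal"
Syllable breakdown: an-i-mal
Counting: 3 parts
= 3 syllables


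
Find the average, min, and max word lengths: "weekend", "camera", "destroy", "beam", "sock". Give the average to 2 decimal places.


Lengths: "weekend"=7, "camera"=6, "destroy"=7, "beam"=4, "sock"=4
Sum = 28, Count = 5
Average = 28/5 = 5.60
= avg=5.60, min=4, max=7


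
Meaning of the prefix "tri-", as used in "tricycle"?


Prefix: tri-
Example: tricycle = tri- + cycle
Meaning = three


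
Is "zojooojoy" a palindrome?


Word: "zojooojoy"
Reversed: "yojooojoz"
Forward == Backward? zojooojoy != yojooojoz
Palindrome = No


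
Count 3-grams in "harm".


Word: "harm" (length 4)
Number of 3-grams = length - 3 + 1 = 4 - 3 + 1
= 2


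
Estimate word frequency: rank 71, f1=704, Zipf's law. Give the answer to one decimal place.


Zipf's law: f(r) = f(1) / r
f(1) = 704
f(71) = 704 / 71
= 9.9 occurrences


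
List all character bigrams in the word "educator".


Word: "educator" (length 8)
Number of bigrams = 8 - 2 + 1 = 7
  Position 0: "ed"
  Position 1: "du"
  Position 2: "uc"
  Position 3: "ca"
  Position 4: "at"
  Position 5: "to"
  Position 6: "or"
Bigrams = "ed", "du", "uc", "ca", "at", "to", "or"


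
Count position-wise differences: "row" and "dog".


Comparing character by character (same length = 3):
  Pos 0: 'r' vs 'd' !=
  Pos 1: 'o' vs 'o' =
  Pos 2: 'w' vs 'g' !=
Hamming distance = 2


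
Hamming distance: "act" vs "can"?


Comparing character by character (same length = 3):
  Pos 0: 'a' vs 'c' !=
  Pos 1: 'c' vs 'a' !=
  Pos 2: 't' vs 'n' !=
Hamming distance = 3


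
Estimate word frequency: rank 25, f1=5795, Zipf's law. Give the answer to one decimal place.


Zipf's law: f(r) = f(1) / r
f(1) = 5795
f(25) = 5795 / 25
= 231.8 occurrences


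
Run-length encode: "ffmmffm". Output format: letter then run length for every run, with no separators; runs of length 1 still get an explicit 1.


String: "ffmmffm"
Scanning for consecutive runs:
  'f' x 2
  'm' x 2
  'f' x 2
  'm' x 1
RLE = "f2m2f2m1"


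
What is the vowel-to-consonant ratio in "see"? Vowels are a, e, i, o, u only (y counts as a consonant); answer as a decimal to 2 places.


Word: "see"
Vowels (a,e,i,o,u): 2
Consonants: 1
Ratio = 2/1
= 2.00


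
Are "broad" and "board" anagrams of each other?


Word 1: "broad" → sorted: abdor
Word 2: "board" → sorted: abdor
Same letters? abdor == abdor
Anagram = Yes


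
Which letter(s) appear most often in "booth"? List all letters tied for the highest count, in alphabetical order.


Word: "booth"
Letter counts:
  'b': 1
  'h': 1
  'o': 2
  't': 1
Maximum count = 2
Most frequent = 'o' (2 times each)


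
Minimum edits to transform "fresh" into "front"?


Word 1: "fresh" (length 5)
Word 2: "front" (length 5)
One optimal edit sequence (insert/delete/substitute each cost 1):
  1. keep 'f'
  2. keep 'r'
  3. substitute 'e' -> 'o'  (+1)
  4. substitute 's' -> 'n'  (+1)
  5. substitute 'h' -> 't'  (+1)
Total edit operations: 3
Edit distance = 3


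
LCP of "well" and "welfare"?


Word 1: "well"
Word 2: "welfare"
Comparing from start:
  Pos 0: 'w' == 'w'
  Pos 1: 'e' == 'e'
  Pos 2: 'l' == 'l'
  Pos 3: 'l' != 'f' (stop)
LCP = "wel" (length 3)


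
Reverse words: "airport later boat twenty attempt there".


Original: "airport later boat twenty attempt there"
Words (1..n): airport | later | boat | twenty | attempt | there
Reversed (n..1): there | attempt | twenty | boat | later | airport
Result = "there attempt twenty boat later airport"


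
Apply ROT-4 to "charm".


Word: "charm"
Shift: 4
Each letter → (letter + shift) mod 26:
  'c' (2) + 4 = 6 → 'g'
  'h' (7) + 4 = 11 → 'l'
  'a' (0) + 4 = 4 → 'e'
  'r' (17) + 4 = 21 → 'v'
  'm' (12) + 4 = 16 → 'q'
Result = "glevq"


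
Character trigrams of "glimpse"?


Word: "glimpse" (length 7)
Number of trigrams = 7 - 3 + 1 = 5
  Position 0: "gli"
  Position 1: "lim"
  Position 2: "imp"
  Position 3: "mps"
  Position 4: "pse"
Trigrams = "gli", "lim", "imp", "mps", "pse"


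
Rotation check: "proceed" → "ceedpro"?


Word: "proceed", Candidate: "ceedpro"
Method: check if candidate is substring of word+word
"proceedproceed" contains "ceedpro"? Yes
Is rotation = Yes


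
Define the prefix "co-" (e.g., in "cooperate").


Prefix: co-
Example: cooperate (co- + operate)
Meaning = together


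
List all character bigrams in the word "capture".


Word: "capture" (length 7)
Number of bigrams = 7 - 2 + 1 = 6
  Position 0: "ca"
  Position 1: "ap"
  Position 2: "pt"
  Position 3: "tu"
  Position 4: "ur"
  Position 5: "re"
Bigrams = "ca", "ap", "pt", "tu", "ur", "re"


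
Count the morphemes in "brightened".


Word: "brightened"
Morphemes: bright / -en / -ed
Each morpheme carries meaning
= 3 morphemes


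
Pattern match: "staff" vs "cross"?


Pattern of "staff": [0, 1, 2, 3, 3]
Pattern of "cross": [0, 1, 2, 3, 3]
Patterns match
Same pattern = Yes


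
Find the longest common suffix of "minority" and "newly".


Word 1: "minority"
Word 2: "newly"
Comparing from end:
  Pos -1: 'y' == 'y'
  Pos -2: 't' != 'l' (stop)
LCS = "y" (length 1)


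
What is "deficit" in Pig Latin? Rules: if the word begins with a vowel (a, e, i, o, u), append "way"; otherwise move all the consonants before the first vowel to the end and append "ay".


Word: "deficit"
Starts with consonant(s) → move to end, add 'ay'
Consonant cluster: "d"
Pig Latin = "eficitday"


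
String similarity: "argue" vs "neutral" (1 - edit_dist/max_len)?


Word 1: "argue" (length 5)
Word 2: "neutral" (length 7)
One optimal edit sequence:
  1. insert 'n'  (+1)
  2. insert 'e'  (+1)
  3. substitute 'a' -> 'u'  (+1)
  4. substitute 'r' -> 't'  (+1)
  5. substitute 'g' -> 'r'  (+1)
  6. substitute 'u' -> 'a'  (+1)
  7. substitute 'e' -> 'l'  (+1)
Edit distance = 7
Max length = max(5, 7) = 7
Similarity = 1 - 7/7
= 0.0000


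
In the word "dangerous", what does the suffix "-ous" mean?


Suffix: -ous
Example: dangerous (danger + -ous)
Meaning = having quality of


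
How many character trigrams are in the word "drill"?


Word: "drill" (length 5)
Number of 3-grams = length - 3 + 1 = 5 - 3 + 1
= 3


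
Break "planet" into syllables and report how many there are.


Word: "planet"
Syllable breakdown: plan / et
Counting: 2 parts
= 2 syllables


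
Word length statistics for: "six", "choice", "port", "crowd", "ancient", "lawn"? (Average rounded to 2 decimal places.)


Lengths: "six"=3, "choice"=6, "port"=4, "crowd"=5, "ancient"=7, "lawn"=4
Sum = 29, Count = 6
Average = 29/6 = 4.83
= avg=4.83, min=3, max=7


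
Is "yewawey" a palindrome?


Word: "yewawey"
Reversed: "yewawey"
Forward == Backward? yewawey == yewawey
Palindrome = Yes


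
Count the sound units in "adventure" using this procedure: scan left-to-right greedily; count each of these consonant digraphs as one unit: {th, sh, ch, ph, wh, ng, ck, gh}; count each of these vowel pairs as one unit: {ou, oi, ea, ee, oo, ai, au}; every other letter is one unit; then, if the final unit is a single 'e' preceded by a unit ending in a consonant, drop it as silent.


Word: "adventure" (9 letters)
Left-to-right scan:
  (1) 'a' (letter)
  (2) 'd' (letter)
  (3) 'v' (letter)
  (4) 'e' (letter)
  (5) 'n' (letter)
  (6) 't' (letter)
  (7) 'u' (letter)
  (8) 'r' (letter)
  (9) 'e' (letter)
Units from scan: 9
Final unit is 'e' after a consonant -> drop as silent (-1)
Sound units = 8 units


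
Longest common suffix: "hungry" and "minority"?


Word 1: "hungry"
Word 2: "minority"
Comparing from end:
  Pos -1: 'y' == 'y'
  Pos -2: 'r' != 't' (stop)
LCS = "y" (length 1)


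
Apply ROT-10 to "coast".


Word: "coast"
Shift: 10
Each letter → (letter + shift) mod 26:
  'c' (2) + 10 = 12 → 'm'
  'o' (14) + 10 = 24 → 'y'
  'a' (0) + 10 = 10 → 'k'
  's' (18) + 10 = 2 → 'c'
  't' (19) + 10 = 3 → 'd'
Result = "mykcd"


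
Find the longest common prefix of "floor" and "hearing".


Word 1: "floor"
Word 2: "hearing"
Comparing from start:
  Pos 0: 'f' != 'h' (stop)
LCP = "" (length 0)


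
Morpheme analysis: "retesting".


Word: "retesting"
Morphemes: re- / test / -ing
Each morpheme carries meaning
= 3 morphemes


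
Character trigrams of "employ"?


Word: "employ" (length 6)
Number of trigrams = 6 - 3 + 1 = 4
  Position 0: "emp"
  Position 1: "mpl"
  Position 2: "plo"
  Position 3: "loy"
Trigrams = "emp", "mpl", "plo", "loy"


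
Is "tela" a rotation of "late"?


Word: "late", Candidate: "tela"
Method: check if candidate is substring of word+word
"latelate" contains "tela"? Yes
Is rotation = Yes


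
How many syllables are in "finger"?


Word: "finger"
Syllable breakdown: fin-ger
Counting: 2 parts
= 2 syllables


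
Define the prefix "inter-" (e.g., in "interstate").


Prefix: inter-
Example: interstate (inter- + state)
Meaning = between


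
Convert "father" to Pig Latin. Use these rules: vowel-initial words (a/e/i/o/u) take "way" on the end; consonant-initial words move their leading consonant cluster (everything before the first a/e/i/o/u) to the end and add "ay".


Word: "father"
Starts with consonant(s) → move to end, add 'ay'
Consonant cluster: "f"
Pig Latin = "atherfay"


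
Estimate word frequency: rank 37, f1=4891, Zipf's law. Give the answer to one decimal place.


Zipf's law: f(r) = f(1) / r
f(1) = 4891
f(37) = 4891 / 37
= 132.2 occurrences


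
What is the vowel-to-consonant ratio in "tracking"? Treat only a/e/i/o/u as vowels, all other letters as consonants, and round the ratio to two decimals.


Word: "tracking"
Vowels (a,e,i,o,u): 2
Consonants: 6
Ratio = 2/6
= 0.33


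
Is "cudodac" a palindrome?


Word: "cudodac"
Reversed: "cadoduc"
Forward == Backward? cudodac != cadoduc
Palindrome = No


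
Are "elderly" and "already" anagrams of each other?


Word 1: "elderly" → sorted: deellry
Word 2: "already" → sorted: aadelry
Same letters? deellry != aadelry
Anagram = No


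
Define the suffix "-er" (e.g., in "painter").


Suffix: -er
Example: painter = paint + -er
Meaning = one who / more


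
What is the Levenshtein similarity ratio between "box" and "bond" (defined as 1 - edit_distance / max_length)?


Word 1: "box" (length 3)
Word 2: "bond" (length 4)
One optimal edit sequence:
  1. keep 'b'
  2. keep 'o'
  3. insert 'n'  (+1)
  4. substitute 'x' -> 'd'  (+1)
Edit distance = 2
Max length = max(3, 4) = 4
Similarity = 1 - 2/4
= 0.5000


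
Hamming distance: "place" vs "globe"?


Comparing character by character (same length = 5):
  Pos 0: 'p' vs 'g' !=
  Pos 1: 'l' vs 'l' =
  Pos 2: 'a' vs 'o' !=
  Pos 3: 'c' vs 'b' !=
  Pos 4: 'e' vs 'e' =
Hamming distance = 3


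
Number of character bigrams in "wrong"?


Word: "wrong" (length 5)
Number of 2-grams = length - 2 + 1 = 5 - 2 + 1
= 4


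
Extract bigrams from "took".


Word: "took" (length 4)
Number of bigrams = 4 - 2 + 1 = 3
  Position 0: "to"
  Position 1: "oo"
  Position 2: "ok"
Bigrams = "to", "oo", "ok"


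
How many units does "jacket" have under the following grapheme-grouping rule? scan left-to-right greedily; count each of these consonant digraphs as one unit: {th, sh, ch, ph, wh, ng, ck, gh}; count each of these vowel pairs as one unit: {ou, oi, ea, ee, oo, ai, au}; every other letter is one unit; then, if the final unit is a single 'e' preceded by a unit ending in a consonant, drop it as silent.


Word: "jacket" (6 letters)
Left-to-right scan:
  (1) 'j' (letter)
  (2) 'a' (letter)
  (3) 'ck' (digraph)
  (4) 'e' (letter)
  (5) 't' (letter)
Units from scan: 5
Sound units = 5 units


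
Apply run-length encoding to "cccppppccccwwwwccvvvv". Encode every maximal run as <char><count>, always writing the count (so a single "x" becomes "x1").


String: "cccppppccccwwwwccvvvv"
Scanning for consecutive runs:
  'c' x 3
  'p' x 4
  'c' x 4
  'w' x 4
  'c' x 2
  'v' x 4
RLE = "c3p4c4w4c2v4"


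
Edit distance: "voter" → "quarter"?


Word 1: "voter" (length 5)
Word 2: "quarter" (length 7)
One optimal edit sequence (insert/delete/substitute each cost 1):
  1. insert 'q'  (+1)
  2. insert 'u'  (+1)
  3. substitute 'v' -> 'a'  (+1)
  4. substitute 'o' -> 'r'  (+1)
  5. keep 't'
  6. keep 'e'
  7. keep 'r'
Total edit operations: 4
Edit distance = 4


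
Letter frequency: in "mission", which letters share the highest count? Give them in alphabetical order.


Word: "mission"
Letter counts:
  'i': 2
  'm': 1
  'n': 1
  'o': 1
  's': 2
Maximum count = 2
Most frequent = 'i', 's' (2 times each)


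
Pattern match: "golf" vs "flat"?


Pattern of "golf": [0, 1, 2, 3]
Pattern of "flat": [0, 1, 2, 3]
Patterns match
Same pattern = Yes


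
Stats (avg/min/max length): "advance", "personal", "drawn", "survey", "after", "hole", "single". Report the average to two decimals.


Lengths: "advance"=7, "personal"=8, "drawn"=5, "survey"=6, "after"=5, "hole"=4, "single"=6
Sum = 41, Count = 7
Average = 41/7 = 5.86
= avg=5.86, min=4, max=8


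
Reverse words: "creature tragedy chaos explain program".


Original: "creature tragedy chaos explain program"
Words (1..n): creature | tragedy | chaos | explain | program
Reversed (n..1): program | explain | chaos | tragedy | creature
Result = "program explain chaos tragedy creature"


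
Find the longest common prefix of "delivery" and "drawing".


Word 1: "delivery"
Word 2: "drawing"
Comparing from start:
  Pos 0: 'd' == 'd'
  Pos 1: 'e' != 'r' (stop)
LCP = "d" (length 1)


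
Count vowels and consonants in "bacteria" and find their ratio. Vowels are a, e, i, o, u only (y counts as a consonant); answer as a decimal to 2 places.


Word: "bacteria"
Vowels (a,e,i,o,u): 4
Consonants: 4
Ratio = 4/4
= 1.00


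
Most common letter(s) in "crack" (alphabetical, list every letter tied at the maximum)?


Word: "crack"
Letter counts:
  'a': 1
  'c': 2
  'k': 1
  'r': 1
Maximum count = 2
Most frequent = 'c' (2 times each)


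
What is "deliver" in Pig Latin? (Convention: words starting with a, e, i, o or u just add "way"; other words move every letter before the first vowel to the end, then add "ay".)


Word: "deliver"
Starts with consonant(s) → move to end, add 'ay'
Consonant cluster: "d"
Pig Latin = "eliverday"


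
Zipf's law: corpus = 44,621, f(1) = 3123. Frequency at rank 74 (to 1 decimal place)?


Zipf's law: f(r) = f(1) / r
f(1) = 3123
f(74) = 3123 / 74
= 42.2 occurrences


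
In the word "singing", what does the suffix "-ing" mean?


Suffix: -ing
Example: singing = sing + -ing
Meaning = present participle


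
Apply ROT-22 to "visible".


Word: "visible"
Shift: 22
Each letter → (letter + shift) mod 26:
  'v' (21) + 22 = 17 → 'r'
  'i' (8) + 22 = 4 → 'e'
  's' (18) + 22 = 14 → 'o'
  'i' (8) + 22 = 4 → 'e'
  'b' (1) + 22 = 23 → 'x'
  'l' (11) + 22 = 7 → 'h'
  'e' (4) + 22 = 0 → 'a'
Result = "reoexha"


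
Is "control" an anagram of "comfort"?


Word 1: "comfort" → sorted: cfmoort
Word 2: "control" → sorted: clnoort
Same letters? cfmoort != clnoort
Anagram = No


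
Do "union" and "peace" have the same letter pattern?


Pattern of "union": [0, 1, 2, 3, 1]
Pattern of "peace": [0, 1, 2, 3, 1]
Patterns match
Same pattern = Yes


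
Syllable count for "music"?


Word: "music"
Syllable breakdown: mu / sic
Counting: 2 parts
= 2 syllables


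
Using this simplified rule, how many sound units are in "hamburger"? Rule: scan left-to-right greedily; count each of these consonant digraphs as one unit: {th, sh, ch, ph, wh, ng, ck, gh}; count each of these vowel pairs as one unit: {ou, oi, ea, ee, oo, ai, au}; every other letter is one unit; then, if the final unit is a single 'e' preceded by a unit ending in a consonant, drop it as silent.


Word: "hamburger" (9 letters)
Left-to-right scan:
  [1] 'h' (letter)
  [2] 'a' (letter)
  [3] 'm' (letter)
  [4] 'b' (letter)
  [5] 'u' (letter)
  [6] 'r' (letter)
  [7] 'g' (letter)
  [8] 'e' (letter)
  [9] 'r' (letter)
Units from scan: 9
Sound units = 9 units


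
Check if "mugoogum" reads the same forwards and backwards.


Word: "mugoogum"
Reversed: "mugoogum"
Forward == Backward? mugoogum == mugoogum
Palindrome = Yes


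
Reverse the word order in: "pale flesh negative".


Original: "pale flesh negative"
Words (1..n): pale | flesh | negative
Reversed (n..1): negative | flesh | pale
Result = "negative flesh pale"


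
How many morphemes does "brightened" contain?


Word: "brightened"
Morphemes: bright + -en + -ed
Each morpheme carries meaning
= 3 morphemes


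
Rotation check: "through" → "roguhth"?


Word: "through", Candidate: "roguhth"
Method: check if candidate is substring of word+word
"throughthrough" contains "roguhth"? No
Is rotation = No


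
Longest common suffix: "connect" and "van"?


Word 1: "connect"
Word 2: "van"
Comparing from end:
  Pos -1: 't' != 'n' (stop)
LCS = "" (length 0)


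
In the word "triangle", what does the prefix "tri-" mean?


Prefix: tri-
As in: triangle -> tri- + angle
Meaning = three


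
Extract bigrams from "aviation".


Word: "aviation" (length 8)
Number of bigrams = 8 - 2 + 1 = 7
  Position 0: "av"
  Position 1: "vi"
  Position 2: "ia"
  Position 3: "at"
  Position 4: "ti"
  Position 5: "io"
  Position 6: "on"
Bigrams = "av", "vi", "ia", "at", "ti", "io", "on"


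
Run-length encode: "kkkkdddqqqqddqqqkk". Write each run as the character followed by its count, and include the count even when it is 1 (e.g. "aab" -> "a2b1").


String: "kkkkdddqqqqddqqqkk"
Scanning for consecutive runs:
  'k' x 4
  'd' x 3
  'q' x 4
  'd' x 2
  'q' x 3
  'k' x 2
RLE = "k4d3q4d2q3k2"


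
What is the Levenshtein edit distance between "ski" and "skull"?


Word 1: "ski" (length 3)
Word 2: "skull" (length 5)
One optimal edit sequence (insert/delete/substitute each cost 1):
  1. keep 's'
  2. keep 'k'
  3. insert 'u'  (+1)
  4. insert 'l'  (+1)
  5. substitute 'i' -> 'l'  (+1)
Total edit operations: 3
Edit distance = 3


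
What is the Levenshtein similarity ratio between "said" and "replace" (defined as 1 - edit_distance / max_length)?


Word 1: "said" (length 4)
Word 2: "replace" (length 7)
One optimal edit sequence:
  1. insert 'r'  (+1)
  2. insert 'e'  (+1)
  3. insert 'p'  (+1)
  4. substitute 's' -> 'l'  (+1)
  5. keep 'a'
  6. substitute 'i' -> 'c'  (+1)
  7. substitute 'd' -> 'e'  (+1)
Edit distance = 6
Max length = max(4, 7) = 7
Similarity = 1 - 6/7
= 0.1429


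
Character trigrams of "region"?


Word: "region" (length 6)
Number of trigrams = 6 - 3 + 1 = 4
  Position 0: "reg"
  Position 1: "egi"
  Position 2: "gio"
  Position 3: "ion"
Trigrams = "reg", "egi", "gio", "ion"


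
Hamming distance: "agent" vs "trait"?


Comparing character by character (same length = 5):
  Pos 0: 'a' vs 't' !=
  Pos 1: 'g' vs 'r' !=
  Pos 2: 'e' vs 'a' !=
  Pos 3: 'n' vs 'i' !=
  Pos 4: 't' vs 't' =
Hamming distance = 4


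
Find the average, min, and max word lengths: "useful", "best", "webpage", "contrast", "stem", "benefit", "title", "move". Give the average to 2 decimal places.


Lengths: "useful"=6, "best"=4, "webpage"=7, "contrast"=8, "stem"=4, "benefit"=7, "title"=5, "move"=4
Sum = 45, Count = 8
Average = 45/8 = 5.63
= avg=5.63, min=4, max=8


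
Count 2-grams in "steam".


Word: "steam" (length 5)
Number of 2-grams = length - 2 + 1 = 5 - 2 + 1
= 4


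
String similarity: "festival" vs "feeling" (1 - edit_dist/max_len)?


Word 1: "festival" (length 8)
Word 2: "feeling" (length 7)
One optimal edit sequence:
  1. keep 'f'
  2. keep 'e'
  3. substitute 's' -> 'e'  (+1)
  4. substitute 't' -> 'l'  (+1)
  5. keep 'i'
  6. delete 'v'  (+1)
  7. substitute 'a' -> 'n'  (+1)
  8. substitute 'l' -> 'g'  (+1)
Edit distance = 5
Max length = max(8, 7) = 8
Similarity = 1 - 5/8
= 0.3750


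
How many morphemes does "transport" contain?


Word: "transport"
Morphemes: trans- / port
Each morpheme carries meaning
= 2 morphemes


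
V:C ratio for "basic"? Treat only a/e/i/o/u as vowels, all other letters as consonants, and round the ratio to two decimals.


Word: "basic"
Vowels (a,e,i,o,u): 2
Consonants: 3
Ratio = 2/3
= 0.67


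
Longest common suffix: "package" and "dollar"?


Word 1: "package"
Word 2: "dollar"
Comparing from end:
  Pos -1: 'e' != 'r' (stop)
LCS = "" (length 0)


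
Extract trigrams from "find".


Word: "find" (length 4)
Number of trigrams = 4 - 3 + 1 = 2
  Position 0: "fin"
  Position 1: "ind"
Trigrams = "fin", "ind"


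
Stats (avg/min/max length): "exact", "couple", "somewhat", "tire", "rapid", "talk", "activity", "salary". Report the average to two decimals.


Lengths: "exact"=5, "couple"=6, "somewhat"=8, "tire"=4, "rapid"=5, "talk"=4, "activity"=8, "salary"=6
Sum = 46, Count = 8
Average = 46/8 = 5.75
= avg=5.75, min=4, max=8


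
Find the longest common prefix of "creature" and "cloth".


Word 1: "creature"
Word 2: "cloth"
Comparing from start:
  Pos 0: 'c' == 'c'
  Pos 1: 'r' != 'l' (stop)
LCP = "c" (length 1)


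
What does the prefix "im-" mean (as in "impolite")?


Prefix: im-
Example: impolite = im- + polite
Meaning = not / into


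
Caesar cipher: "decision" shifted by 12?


Word: "decision"
Shift: 12
Each letter → (letter + shift) mod 26:
  'd' (3) + 12 = 15 → 'p'
  'e' (4) + 12 = 16 → 'q'
  'c' (2) + 12 = 14 → 'o'
  'i' (8) + 12 = 20 → 'u'
  's' (18) + 12 = 4 → 'e'
  'i' (8) + 12 = 20 → 'u'
  'o' (14) + 12 = 0 → 'a'
  'n' (13) + 12 = 25 → 'z'
Result = "pqoueuaz"


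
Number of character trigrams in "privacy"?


Word: "privacy" (length 7)
Number of 3-grams = length - 3 + 1 = 7 - 3 + 1
= 5


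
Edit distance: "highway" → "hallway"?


Word 1: "highway" (length 7)
Word 2: "hallway" (length 7)
One optimal edit sequence (insert/delete/substitute each cost 1):
  1. keep 'h'
  2. substitute 'i' -> 'a'  (+1)
  3. substitute 'g' -> 'l'  (+1)
  4. substitute 'h' -> 'l'  (+1)
  5. keep 'w'
  6. keep 'a'
  7. keep 'y'
Total edit operations: 3
Edit distance = 3


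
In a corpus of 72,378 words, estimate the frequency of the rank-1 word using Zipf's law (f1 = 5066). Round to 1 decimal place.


Zipf's law: f(r) = f(1) / r
f(1) = 5066
f(1) = 5066 / 1
= 5066.0 occurrences


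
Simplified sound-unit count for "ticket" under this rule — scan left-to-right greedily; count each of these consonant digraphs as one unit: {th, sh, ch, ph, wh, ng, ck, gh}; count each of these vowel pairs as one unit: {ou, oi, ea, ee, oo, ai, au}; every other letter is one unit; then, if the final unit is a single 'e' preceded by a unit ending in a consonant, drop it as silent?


Word: "ticket" (6 letters)
Left-to-right scan:
  1. 't' (letter)
  2. 'i' (letter)
  3. 'ck' (digraph)
  4. 'e' (letter)
  5. 't' (letter)
Units from scan: 5
Sound units = 5 units


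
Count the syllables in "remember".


Word: "remember"
Syllable breakdown: re / mem / ber
Counting: 3 parts
= 3 syllables


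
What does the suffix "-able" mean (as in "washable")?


Suffix: -able
Example: washable = wash + -able
Meaning = capable of


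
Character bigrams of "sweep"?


Word: "sweep" (length 5)
Number of bigrams = 5 - 2 + 1 = 4
  Position 0: "sw"
  Position 1: "we"
  Position 2: "ee"
  Position 3: "ep"
Bigrams = "sw", "we", "ee", "ep"


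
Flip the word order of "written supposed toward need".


Original: "written supposed toward need"
Words (1..n): written | supposed | toward | need
Reversed (n..1): need | toward | supposed | written
Result = "need toward supposed written"


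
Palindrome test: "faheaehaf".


Word: "faheaehaf"
Reversed: "faheaehaf"
Forward == Backward? faheaehaf == faheaehaf
Palindrome = Yes


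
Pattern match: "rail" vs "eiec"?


Pattern of "rail": [0, 1, 2, 3]
Pattern of "eiec": [0, 1, 0, 2]
Patterns do not match
Same pattern = No


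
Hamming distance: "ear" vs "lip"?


Comparing character by character (same length = 3):
  Pos 0: 'e' vs 'l' !=
  Pos 1: 'a' vs 'i' !=
  Pos 2: 'r' vs 'p' !=
Hamming distance = 3


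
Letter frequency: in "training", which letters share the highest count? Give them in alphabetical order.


Word: "training"
Letter counts:
  'a': 1
  'g': 1
  'i': 2
  'n': 2
  'r': 1
  't': 1
Maximum count = 2
Most frequent = 'i', 'n' (2 times each)


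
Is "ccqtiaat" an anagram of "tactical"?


Word 1: "tactical" → sorted: aacciltt
Word 2: "ccqtiaat" → sorted: aacciqtt
Same letters? aacciltt != aacciqtt
Anagram = No


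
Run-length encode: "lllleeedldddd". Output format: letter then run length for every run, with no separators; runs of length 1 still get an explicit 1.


String: "lllleeedldddd"
Scanning for consecutive runs:
  'l' x 4
  'e' x 3
  'd' x 1
  'l' x 1
  'd' x 4
RLE = "l4e3d1l1d4"


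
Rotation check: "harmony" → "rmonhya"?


Word: "harmony", Candidate: "rmonhya"
Method: check if candidate is substring of word+word
"harmonyharmony" contains "rmonhya"? No
Is rotation = No


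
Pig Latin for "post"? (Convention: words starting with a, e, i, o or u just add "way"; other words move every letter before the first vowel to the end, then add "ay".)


Word: "post"
Starts with consonant(s) → move to end, add 'ay'
Consonant cluster: "p"
Pig Latin = "ostpay"


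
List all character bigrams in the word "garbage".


Word: "garbage" (length 7)
Number of bigrams = 7 - 2 + 1 = 6
  Position 0: "ga"
  Position 1: "ar"
  Position 2: "rb"
  Position 3: "ba"
  Position 4: "ag"
  Position 5: "ge"
Bigrams = "ga", "ar", "rb", "ba", "ag", "ge"


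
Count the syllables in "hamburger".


Word: "hamburger"
Syllable breakdown: ham / bur / ger
Counting: 3 parts
= 3 syllables


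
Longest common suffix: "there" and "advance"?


Word 1: "there"
Word 2: "advance"
Comparing from end:
  Pos -1: 'e' == 'e'
  Pos -2: 'r' != 'c' (stop)
LCS = "e" (length 1)


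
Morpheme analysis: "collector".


Word: "collector"
Morphemes: collect | -or
Each morpheme carries meaning
= 2 morphemes


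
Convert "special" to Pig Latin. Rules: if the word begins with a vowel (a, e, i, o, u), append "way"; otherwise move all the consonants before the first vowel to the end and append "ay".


Word: "special"
Starts with consonant(s) → move to end, add 'ay'
Consonant cluster: "sp"
Pig Latin = "ecialspay"


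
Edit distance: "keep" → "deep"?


Word 1: "keep" (length 4)
Word 2: "deep" (length 4)
One optimal edit sequence (insert/delete/substitute each cost 1):
  1. substitute 'k' -> 'd'  (+1)
  2. keep 'e'
  3. keep 'e'
  4. keep 'p'
Total edit operations: 1
Edit distance = 1


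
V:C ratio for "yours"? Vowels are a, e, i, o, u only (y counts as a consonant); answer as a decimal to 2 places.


Word: "yours"
Vowels (a,e,i,o,u): 2
Consonants: 3
Ratio = 2/3
= 0.67


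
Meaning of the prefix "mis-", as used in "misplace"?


Prefix: mis-
Example: misplace (mis- + place)
Meaning = wrongly


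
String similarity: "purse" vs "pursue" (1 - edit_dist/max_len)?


Word 1: "purse" (length 5)
Word 2: "pursue" (length 6)
One optimal edit sequence:
  1. keep 'p'
  2. keep 'u'
  3. keep 'r'
  4. keep 's'
  5. insert 'u'  (+1)
  6. keep 'e'
Edit distance = 1
Max length = max(5, 6) = 6
Similarity = 1 - 1/6
= 0.8333


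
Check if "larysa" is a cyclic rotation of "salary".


Word: "salary", Candidate: "larysa"
Method: check if candidate is substring of word+word
"salarysalary" contains "larysa"? Yes
Is rotation = Yes


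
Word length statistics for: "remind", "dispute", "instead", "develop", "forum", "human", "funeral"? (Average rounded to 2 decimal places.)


Lengths: "remind"=6, "dispute"=7, "instead"=7, "develop"=7, "forum"=5, "human"=5, "funeral"=7
Sum = 44, Count = 7
Average = 44/7 = 6.29
= avg=6.29, min=5, max=7


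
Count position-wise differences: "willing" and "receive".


Comparing character by character (same length = 7):
  Pos 0: 'w' vs 'r' !=
  Pos 1: 'i' vs 'e' !=
  Pos 2: 'l' vs 'c' !=
  Pos 3: 'l' vs 'e' !=
  Pos 4: 'i' vs 'i' =
  Pos 5: 'n' vs 'v' !=
  Pos 6: 'g' vs 'e' !=
Hamming distance = 6


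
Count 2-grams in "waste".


Word: "waste" (length 5)
Number of 2-grams = length - 2 + 1 = 5 - 2 + 1
= 4


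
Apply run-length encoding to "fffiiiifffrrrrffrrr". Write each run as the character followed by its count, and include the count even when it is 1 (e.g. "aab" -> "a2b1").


String: "fffiiiifffrrrrffrrr"
Scanning for consecutive runs:
  'f' x 3
  'i' x 4
  'f' x 3
  'r' x 4
  'f' x 2
  'r' x 3
RLE = "f3i4f3r4f2r3"


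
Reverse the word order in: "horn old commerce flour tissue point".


Original: "horn old commerce flour tissue point"
Words (1..n): horn | old | commerce | flour | tissue | point
Reversed (n..1): point | tissue | flour | commerce | old | horn
Result = "point tissue flour commerce old horn"


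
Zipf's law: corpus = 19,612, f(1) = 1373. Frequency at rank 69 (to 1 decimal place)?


Zipf's law: f(r) = f(1) / r
f(1) = 1373
f(69) = 1373 / 69
= 19.9 occurrences


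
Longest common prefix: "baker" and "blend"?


Word 1: "baker"
Word 2: "blend"
Comparing from start:
  Pos 0: 'b' == 'b'
  Pos 1: 'a' != 'l' (stop)
LCP = "b" (length 1)


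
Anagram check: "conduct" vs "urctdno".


Word 1: "conduct" → sorted: ccdnotu
Word 2: "urctdno" → sorted: cdnortu
Same letters? ccdnotu != cdnortu
Anagram = No


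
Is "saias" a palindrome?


Word: "saias"
Reversed: "saias"
Forward == Backward? saias == saias
Palindrome = Yes


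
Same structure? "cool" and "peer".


Pattern of "cool": [0, 1, 1, 2]
Pattern of "peer": [0, 1, 1, 2]
Patterns match
Same pattern = Yes


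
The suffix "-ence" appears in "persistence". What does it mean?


Suffix: -ence
As in: persistence -> persist + -ence
Meaning = state of


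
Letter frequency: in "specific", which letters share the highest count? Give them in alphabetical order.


Word: "specific"
Letter counts:
  'c': 2
  'e': 1
  'f': 1
  'i': 2
  'p': 1
  's': 1
Maximum count = 2
Most frequent = 'c', 'i' (2 times each)


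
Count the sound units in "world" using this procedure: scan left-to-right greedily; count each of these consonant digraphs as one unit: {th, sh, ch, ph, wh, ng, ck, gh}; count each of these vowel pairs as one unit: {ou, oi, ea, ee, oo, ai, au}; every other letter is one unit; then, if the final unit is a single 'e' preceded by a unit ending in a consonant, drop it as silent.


Word: "world" (5 letters)
Left-to-right scan:
  1. 'w' (letter)
  2. 'o' (letter)
  3. 'r' (letter)
  4. 'l' (letter)
  5. 'd' (letter)
Units from scan: 5
Sound units = 5 units


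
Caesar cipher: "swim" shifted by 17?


Word: "swim"
Shift: 17
Each letter → (letter + shift) mod 26:
  's' (18) + 17 = 9 → 'j'
  'w' (22) + 17 = 13 → 'n'
  'i' (8) + 17 = 25 → 'z'
  'm' (12) + 17 = 3 → 'd'
Result = "jnzd"


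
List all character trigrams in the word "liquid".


Word: "liquid" (length 6)
Number of trigrams = 6 - 3 + 1 = 4
  Position 0: "liq"
  Position 1: "iqu"
  Position 2: "qui"
  Position 3: "uid"
Trigrams = "liq", "iqu", "qui", "uid"


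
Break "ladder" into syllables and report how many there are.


Word: "ladder"
Syllable breakdown: lad | der
Counting: 2 parts
= 2 syllables


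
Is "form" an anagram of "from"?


Word 1: "from" → sorted: fmor
Word 2: "form" → sorted: fmor
Same letters? fmor == fmor
Anagram = Yes


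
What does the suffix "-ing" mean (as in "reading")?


Suffix: -ing
As in: reading -> read + -ing
Meaning = present participle


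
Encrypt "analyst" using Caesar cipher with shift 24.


Word: "analyst"
Shift: 24
Each letter → (letter + shift) mod 26:
  'a' (0) + 24 = 24 → 'y'
  'n' (13) + 24 = 11 → 'l'
  'a' (0) + 24 = 24 → 'y'
  'l' (11) + 24 = 9 → 'j'
  'y' (24) + 24 = 22 → 'w'
  's' (18) + 24 = 16 → 'q'
  't' (19) + 24 = 17 → 'r'
Result = "ylyjwqr"
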